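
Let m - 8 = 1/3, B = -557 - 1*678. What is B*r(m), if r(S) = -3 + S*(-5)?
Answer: 165490/3 ≈ 55163.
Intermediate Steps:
B = -1235 (B = -557 - 678 = -1235)
m = 25/3 (m = 8 + 1/3 = 25/3 ≈ 8.3333)
r(S) = -3 - 5*S
B*r(m) = -1235*(-3 - 5*25/3) = -1235*(-3 - 125/3) = -1235*(-134/3) = 165490/3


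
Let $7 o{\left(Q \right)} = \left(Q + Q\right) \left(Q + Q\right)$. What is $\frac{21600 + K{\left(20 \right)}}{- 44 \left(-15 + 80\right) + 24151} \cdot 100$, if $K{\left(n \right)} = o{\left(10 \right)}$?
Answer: $\frac{15160000}{149037} \approx 101.72$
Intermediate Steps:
$o{\left(Q \right)} = \frac{4 Q^{2}}{7}$ ($o{\left(Q \right)} = \frac{\left(Q + Q\right) \left(Q + Q\right)}{7} = \frac{2 Q 2 Q}{7} = \frac{4 Q^{2}}{7}$)
$K{\left(n \right)} = \frac{400}{7}$ ($K{\left(n \right)} = \frac{4 \cdot 10^{2}}{7} = \frac{4}{7} \cdot 100 = \frac{400}{7}$)
$\frac{21600 + K{\left(20 \right)}}{- 44 \left(-15 + 80\right) + 24151} \cdot 100 = \frac{21600 + \frac{400}{7}}{- 44 \left(-15 + 80\right) + 24151} \cdot 100 = \frac{151600}{7 \left(\left(-44\right) 65 + 24151\right)} 100 = \frac{151600}{7 \left(-2860 + 24151\right)} 100 = \frac{151600}{7 \cdot 21291} \cdot 100 = \frac{151600}{7} \cdot \frac{1}{21291} \cdot 100 = \frac{151600}{149037} \cdot 100 = \frac{15160000}{149037}$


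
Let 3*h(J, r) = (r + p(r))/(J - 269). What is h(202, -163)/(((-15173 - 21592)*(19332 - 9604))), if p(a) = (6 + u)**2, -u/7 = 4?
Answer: 107/23962544640 ≈ 4.4653e-9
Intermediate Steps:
u = -28 (u = -7*4 = -28)
p(a) = 484 (p(a) = (6 - 28)**2 = (-22)**2 = 484)
h(J, r) = (484 + r)/(3*(-269 + J)) (h(J, r) = ((r + 484)/(J - 269))/3 = ((484 + r)/(-269 + J))/3 = (484 + r)/(3*(-269 + J)))
h(202, -163)/(((-15173 - 21592)*(19332 - 9604))) = ((484 - 163)/(3*(-269 + 202)))/(((-15173 - 21592)*(19332 - 9604))) = ((1/3)*321/(-67))/((-36765*9728)) = ((1/3)*(-1/67)*321)/(-357649920) = -107/67*(-1/357649920) = 107/23962544640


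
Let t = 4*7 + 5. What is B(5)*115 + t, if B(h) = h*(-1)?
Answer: -542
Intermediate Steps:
t = 33 (t = 28 + 5 = 33)
B(h) = -h
B(5)*115 + t = -1*5*115 + 33 = -5*115 + 33 = -575 + 33 = -542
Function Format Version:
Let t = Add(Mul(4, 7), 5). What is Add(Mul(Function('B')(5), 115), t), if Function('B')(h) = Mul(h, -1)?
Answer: -542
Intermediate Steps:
t = 33 (t = Add(28, 5) = 33)
Function('B')(h) = Mul(-1, h)
Add(Mul(Function('B')(5), 115), t) = Add(Mul(Mul(-1, 5), 115), 33) = Add(Mul(-5, 115), 33) = Add(-575, 33) = -542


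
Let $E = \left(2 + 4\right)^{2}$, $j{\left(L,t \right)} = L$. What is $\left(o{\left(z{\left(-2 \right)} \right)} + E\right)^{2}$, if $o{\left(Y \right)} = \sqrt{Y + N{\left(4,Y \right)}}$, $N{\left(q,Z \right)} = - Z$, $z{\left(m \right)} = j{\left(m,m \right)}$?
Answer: $1296$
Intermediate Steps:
$z{\left(m \right)} = m$
$E = 36$ ($E = 6^{2} = 36$)
$o{\left(Y \right)} = 0$ ($o{\left(Y \right)} = \sqrt{Y - Y} = \sqrt{0} = 0$)
$\left(o{\left(z{\left(-2 \right)} \right)} + E\right)^{2} = \left(0 + 36\right)^{2} = 36^{2} = 1296$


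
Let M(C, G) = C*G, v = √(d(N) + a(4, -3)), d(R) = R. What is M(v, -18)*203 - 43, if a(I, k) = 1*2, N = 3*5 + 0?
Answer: -43 - 3654*√17 ≈ -15109.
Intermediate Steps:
N = 15 (N = 15 + 0 = 15)
a(I, k) = 2
v = √17 (v = √(15 + 2) = √17 ≈ 4.1231)
M(v, -18)*203 - 43 = (√17*(-18))*203 - 43 = -18*√17*203 - 43 = -3654*√17 - 43 = -43 - 3654*√17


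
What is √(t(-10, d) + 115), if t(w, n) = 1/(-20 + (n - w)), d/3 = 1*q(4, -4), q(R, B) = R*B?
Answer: 3*√42978/58 ≈ 10.723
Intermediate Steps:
q(R, B) = B*R
d = -48 (d = 3*(1*(-4*4)) = 3*(1*(-16)) = 3*(-16) = -48)
t(w, n) = 1/(-20 + n - w)
√(t(-10, d) + 115) = √(-1/(20 - 10 - 1*(-48)) + 115) = √(-1/(20 - 10 + 48) + 115) = √(-1/58 + 115) = √(6669/58) = 3*√42978/58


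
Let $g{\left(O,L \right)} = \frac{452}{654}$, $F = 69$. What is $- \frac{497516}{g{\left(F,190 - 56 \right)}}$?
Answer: $- \frac{81343866}{113} \approx -7.1986 \cdot 10^{5}$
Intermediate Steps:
$g{\left(O,L \right)} = \frac{226}{327}$ ($g{\left(O,L \right)} = 452 \cdot \frac{1}{654} = \frac{226}{327}$)
$- \frac{497516}{g{\left(F,190 - 56 \right)}} = - \frac{497516}{\frac{226}{327}} = \left(-497516\right) \frac{327}{226} = - \frac{81343866}{113}$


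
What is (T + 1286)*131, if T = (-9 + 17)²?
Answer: 176850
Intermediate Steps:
T = 64 (T = 8² = 64)
(T + 1286)*131 = (64 + 1286)*131 = 1350*131 = 176850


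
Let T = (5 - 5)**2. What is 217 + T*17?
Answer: 217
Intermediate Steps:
T = 0 (T = 0**2 = 0)
217 + T*17 = 217 + 0*17 = 217 + 0 = 217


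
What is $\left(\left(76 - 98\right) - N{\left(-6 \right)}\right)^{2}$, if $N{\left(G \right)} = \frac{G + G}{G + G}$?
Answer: $529$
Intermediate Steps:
$N{\left(G \right)} = 1$ ($N{\left(G \right)} = \frac{2 G}{2 G} = 2 G \frac{1}{2 G} = 1$)
$\left(\left(76 - 98\right) - N{\left(-6 \right)}\right)^{2} = \left(\left(76 - 98\right) - 1\right)^{2} = \left(-22 - 1\right)^{2} = \left(-23\right)^{2} = 529$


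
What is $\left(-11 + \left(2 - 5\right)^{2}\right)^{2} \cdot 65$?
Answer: $260$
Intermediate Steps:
$\left(-11 + \left(2 - 5\right)^{2}\right)^{2} \cdot 65 = \left(-11 + \left(-3\right)^{2}\right)^{2} \cdot 65 = \left(-11 + 9\right)^{2} \cdot 65 = \left(-2\right)^{2} \cdot 65 = 4 \cdot 65 = 260$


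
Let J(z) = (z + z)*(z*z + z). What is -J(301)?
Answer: -54723004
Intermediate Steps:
J(z) = 2*z*(z + z**2) (J(z) = (2*z)*(z**2 + z) = (2*z)*(z + z**2) = 2*z*(z + z**2))
-J(301) = -2*301**2*(1 + 301) = -2*90601*302 = -1*54723004 = -54723004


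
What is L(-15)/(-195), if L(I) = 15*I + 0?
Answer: 15/13 ≈ 1.1538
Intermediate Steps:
L(I) = 15*I
L(-15)/(-195) = (15*(-15))/(-195) = -225*(-1/195) = 15/13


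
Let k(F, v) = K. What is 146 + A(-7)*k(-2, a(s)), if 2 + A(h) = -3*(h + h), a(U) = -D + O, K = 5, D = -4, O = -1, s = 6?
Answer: 346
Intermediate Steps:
a(U) = 3 (a(U) = -1*(-4) - 1 = 4 - 1 = 3)
k(F, v) = 5
A(h) = -2 - 6*h (A(h) = -2 - 3*(h + h) = -2 - 6*h)
146 + A(-7)*k(-2, a(s)) = 146 + (-2 - 6*(-7))*5 = 146 + (-2 + 42)*5 = 146 + 40*5 = 146 + 200 = 346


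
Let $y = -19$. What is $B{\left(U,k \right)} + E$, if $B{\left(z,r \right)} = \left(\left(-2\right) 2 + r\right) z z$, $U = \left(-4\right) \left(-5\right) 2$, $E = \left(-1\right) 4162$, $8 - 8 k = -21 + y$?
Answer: $-962$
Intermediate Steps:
$k = 6$ ($k = 1 - \frac{-21 - 19}{8} = 1 - -5 = 1 + 5 = 6$)
$E = -4162$
$U = 40$ ($U = 20 \cdot 2 = 40$)
$B{\left(z,r \right)} = z^{2} \left(-4 + r\right)$ ($B{\left(z,r \right)} = \left(-4 + r\right) z z = z \left(-4 + r\right) z = z^{2} \left(-4 + r\right)$)
$B{\left(U,k \right)} + E = 40^{2} \left(-4 + 6\right) - 4162 = 1600 \cdot 2 - 4162 = 3200 - 4162 = -962$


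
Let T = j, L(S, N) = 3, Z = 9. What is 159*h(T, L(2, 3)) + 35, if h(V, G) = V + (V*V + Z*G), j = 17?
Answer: 52982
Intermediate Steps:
T = 17
h(V, G) = V + V² + 9*G (h(V, G) = V + (V*V + 9*G) = V + (V² + 9*G) = V + V² + 9*G)
159*h(T, L(2, 3)) + 35 = 159*(17 + 17² + 9*3) + 35 = 159*(17 + 289 + 27) + 35 = 159*333 + 35 = 52947 + 35 = 52982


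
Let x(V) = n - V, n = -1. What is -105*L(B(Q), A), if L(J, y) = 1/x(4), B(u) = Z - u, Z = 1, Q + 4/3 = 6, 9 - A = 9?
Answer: 21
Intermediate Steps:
x(V) = -1 - V
A = 0 (A = 9 - 1*9 = 9 - 9 = 0)
Q = 14/3 (Q = -4/3 + 6 = 14/3 ≈ 4.6667)
B(u) = 1 - u
L(J, y) = -1/5 (L(J, y) = 1/(-1 - 1*4) = 1/(-1 - 4) = 1/(-5) = -1/5)
-105*L(B(Q), A) = -105*(-1/5) = 21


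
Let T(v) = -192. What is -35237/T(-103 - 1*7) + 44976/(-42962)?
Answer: 752608301/4124352 ≈ 182.48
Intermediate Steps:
-35237/T(-103 - 1*7) + 44976/(-42962) = -35237/(-192) + 44976/(-42962) = -35237*(-1/192) + 44976*(-1/42962) = 35237/192 - 22488/21481 = 752608301/4124352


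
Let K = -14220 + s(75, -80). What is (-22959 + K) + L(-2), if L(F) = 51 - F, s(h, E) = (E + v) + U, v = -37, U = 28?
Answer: -37215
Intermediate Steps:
s(h, E) = -9 + E (s(h, E) = (E - 37) + 28 = (-37 + E) + 28 = -9 + E)
K = -14309 (K = -14220 + (-9 - 80) = -14220 - 89 = -14309)
(-22959 + K) + L(-2) = (-22959 - 14309) + (51 - 1*(-2)) = -37268 + (51 + 2) = -37268 + 53 = -37215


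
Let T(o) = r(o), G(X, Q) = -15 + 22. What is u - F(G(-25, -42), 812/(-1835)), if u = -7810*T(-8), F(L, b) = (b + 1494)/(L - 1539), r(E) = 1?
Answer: -10976443761/1405610 ≈ -7809.0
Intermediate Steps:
G(X, Q) = 7
F(L, b) = (1494 + b)/(-1539 + L)
T(o) = 1
u = -7810 (u = -7810*1 = -7810)
u - F(G(-25, -42), 812/(-1835)) = -7810 - (1494 + 812/(-1835))/(-1539 + 7) = -7810 - (1494 + 812*(-1/1835))/(-1532) = -7810 - (-1)*(1494 - 812/1835)/1532 = -7810 - (-1)*2740678/(1532*1835) = -7810 - 1*(-1370339/1405610) = -7810 + 1370339/1405610 = -10976443761/1405610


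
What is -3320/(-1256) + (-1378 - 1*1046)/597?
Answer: -44271/31243 ≈ -1.4170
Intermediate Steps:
-3320/(-1256) + (-1378 - 1*1046)/597 = -3320*(-1/1256) + (-1378 - 1046)*(1/597) = 415/157 - 2424*1/597 = 415/157 - 808/199 = -44271/31243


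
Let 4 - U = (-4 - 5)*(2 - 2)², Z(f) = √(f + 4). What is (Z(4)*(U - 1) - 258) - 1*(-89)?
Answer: -169 + 6*√2 ≈ -160.51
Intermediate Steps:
Z(f) = √(4 + f)
U = 4 (U = 4 - (-4 - 5)*(2 - 2)² = 4 - (-9)*0² = 4 - (-9)*0 = 4 - 1*0 = 4 + 0 = 4)
(Z(4)*(U - 1) - 258) - 1*(-89) = (√(4 + 4)*(4 - 1) - 258) - 1*(-89) = (√8*3 - 258) + 89 = ((2*√2)*3 - 258) + 89 = (6*√2 - 258) + 89 = (-258 + 6*√2) + 89 = -169 + 6*√2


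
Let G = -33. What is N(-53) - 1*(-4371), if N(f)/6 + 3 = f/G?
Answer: 47989/11 ≈ 4362.6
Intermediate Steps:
N(f) = -18 - 2*f/11 (N(f) = -18 + 6*(f/(-33)) = -18 + 6*(f*(-1/33)) = -18 + 6*(-f/33) = -18 - 2*f/11)
N(-53) - 1*(-4371) = (-18 - 2/11*(-53)) - 1*(-4371) = (-18 + 106/11) + 4371 = -92/11 + 4371 = 47989/11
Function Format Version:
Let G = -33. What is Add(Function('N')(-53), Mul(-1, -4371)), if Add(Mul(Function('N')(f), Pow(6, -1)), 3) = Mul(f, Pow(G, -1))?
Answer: Rational(47989, 11) ≈ 4362.6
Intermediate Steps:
Function('N')(f) = Add(-18, Mul(Rational(-2, 11), f)) (Function('N')(f) = Add(-18, Mul(6, Mul(f, Pow(-33, -1)))) = Add(-18, Mul(6, Mul(f, Rational(-1, 33)))) = Add(-18, Mul(6, Mul(Rational(-1, 33), f))) = Add(-18, Mul(Rational(-2, 11), f)))
Add(Function('N')(-53), Mul(-1, -4371)) = Add(Add(-18, Mul(Rational(-2, 11), -53)), Mul(-1, -4371)) = Add(Add(-18, Rational(106, 11)), 4371) = Add(Rational(-92, 11), 4371) = Rational(47989, 11)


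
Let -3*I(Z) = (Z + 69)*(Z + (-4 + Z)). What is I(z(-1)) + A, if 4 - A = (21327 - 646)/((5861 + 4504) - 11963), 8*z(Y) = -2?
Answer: 767467/6392 ≈ 120.07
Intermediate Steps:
z(Y) = -¼ (z(Y) = (⅛)*(-2) = -¼)
I(Z) = -(-4 + 2*Z)*(69 + Z)/3 (I(Z) = -(Z + 69)*(Z + (-4 + Z))/3 = -(69 + Z)*(-4 + 2*Z)/3 = -(-4 + 2*Z)*(69 + Z)/3)
A = 27073/1598 (A = 4 - (21327 - 646)/((5861 + 4504) - 11963) = 4 - 20681/(10365 - 11963) = 4 - 20681/(-1598) = 4 - 20681*(-1)/1598 = 4 - 1*(-20681/1598) = 4 + 20681/1598 = 27073/1598 ≈ 16.942)
I(z(-1)) + A = (92 - 134/3*(-¼) - 2*(-¼)²/3) + 27073/1598 = (92 + 67/6 - ⅔*1/16) + 27073/1598 = (92 + 67/6 - 1/24) + 27073/1598 = 825/8 + 27073/1598 = 767467/6392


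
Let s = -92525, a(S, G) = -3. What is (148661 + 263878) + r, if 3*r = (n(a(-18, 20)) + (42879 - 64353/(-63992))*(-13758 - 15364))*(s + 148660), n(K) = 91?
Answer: -118046144231376397/5052 ≈ -2.3366e+13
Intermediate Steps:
r = -118046146315523425/5052 (r = ((91 + (42879 - 64353/(-63992))*(-13758 - 15364))*(-92525 + 148660))/3 = ((91 + (42879 - 64353*(-1/63992))*(-29122))*56135)/3 = ((91 + (42879 + 3387/3368)*(-29122))*56135)/3 = ((91 + (144419859/3368)*(-29122))*56135)/3 = ((91 - 2102897566899/1684)*56135)/3 = (-2102897413655/1684*56135)/3 = (⅓)*(-118046146315523425/1684) = -118046146315523425/5052 ≈ -2.3366e+13)
(148661 + 263878) + r = (148661 + 263878) - 118046146315523425/5052 = 412539 - 118046146315523425/5052 = -118046144231376397/5052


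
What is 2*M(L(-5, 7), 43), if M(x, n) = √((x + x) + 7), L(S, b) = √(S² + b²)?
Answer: 2*√(7 + 2*√74) ≈ 9.8396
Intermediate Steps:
M(x, n) = √(7 + 2*x) (M(x, n) = √(2*x + 7) = √(7 + 2*x))
2*M(L(-5, 7), 43) = 2*√(7 + 2*√((-5)² + 7²)) = 2*√(7 + 2*√(25 + 49)) = 2*√(7 + 2*√74)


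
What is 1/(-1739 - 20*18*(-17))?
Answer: 1/4381 ≈ 0.00022826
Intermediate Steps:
1/(-1739 - 20*18*(-17)) = 1/(-1739 - 360*(-17)) = 1/(-1739 + 6120) = 1/4381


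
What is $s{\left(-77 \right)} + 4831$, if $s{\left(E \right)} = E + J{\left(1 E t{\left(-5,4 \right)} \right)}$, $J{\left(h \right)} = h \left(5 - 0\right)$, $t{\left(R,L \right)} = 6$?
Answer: $2444$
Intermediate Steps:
$J{\left(h \right)} = 5 h$ ($J{\left(h \right)} = h \left(5 + 0\right) = h 5 = 5 h$)
$s{\left(E \right)} = 31 E$ ($s{\left(E \right)} = E + 5 \cdot 1 E 6 = E + 5 E 6 = E + 5 \cdot 6 E = E + 30 E = 31 E$)
$s{\left(-77 \right)} + 4831 = 31 \left(-77\right) + 4831 = -2387 + 4831 = 2444$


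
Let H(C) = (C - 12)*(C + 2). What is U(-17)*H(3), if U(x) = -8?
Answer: 360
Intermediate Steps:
H(C) = (-12 + C)*(2 + C)
U(-17)*H(3) = -8*(-24 + 3² - 10*3) = -8*(-24 + 9 - 30) = -8*(-45) = 360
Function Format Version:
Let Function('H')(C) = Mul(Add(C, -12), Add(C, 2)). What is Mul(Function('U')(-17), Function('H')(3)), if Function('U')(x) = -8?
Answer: 360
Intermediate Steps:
Function('H')(C) = Mul(Add(-12, C), Add(2, C))
Mul(Function('U')(-17), Function('H')(3)) = Mul(-8, Add(-24, Pow(3, 2), Mul(-10, 3))) = Mul(-8, Add(-24, 9, -30)) = Mul(-8, -45) = 360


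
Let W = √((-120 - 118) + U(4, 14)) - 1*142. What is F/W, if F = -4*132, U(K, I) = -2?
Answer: 18744/5101 + 528*I*√15/5101 ≈ 3.6746 + 0.40089*I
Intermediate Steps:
W = -142 + 4*I*√15 (W = √((-120 - 118) - 2) - 1*142 = √(-238 - 2) - 142 = √(-240) - 142 = 4*I*√15 - 142 = -142 + 4*I*√15 ≈ -142.0 + 15.492*I)
F = -528
F/W = -528/(-142 + 4*I*√15)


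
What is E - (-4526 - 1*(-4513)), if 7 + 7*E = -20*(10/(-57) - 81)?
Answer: 13904/57 ≈ 243.93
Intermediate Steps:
E = 13163/57 (E = -1 + (-20*(10/(-57) - 81))/7 = -1 + (-20*(10*(-1/57) - 81))/7 = -1 + (-20*(-10/57 - 81))/7 = -1 + (-20*(-4627/57))/7 = -1 + (⅐)*(92540/57) = -1 + 13220/57 = 13163/57 ≈ 230.93)
E - (-4526 - 1*(-4513)) = 13163/57 - (-4526 - 1*(-4513)) = 13163/57 - (-4526 + 4513) = 13163/57 - 1*(-13) = 13163/57 + 13 = 13904/57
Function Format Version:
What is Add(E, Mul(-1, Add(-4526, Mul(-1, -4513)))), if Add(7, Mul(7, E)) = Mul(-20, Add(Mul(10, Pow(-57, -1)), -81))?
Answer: Rational(13904, 57) ≈ 243.93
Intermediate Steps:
E = Rational(13163, 57) (E = Add(-1, Mul(Rational(1, 7), Mul(-20, Add(Mul(10, Pow(-57, -1)), -81)))) = Add(-1, Mul(Rational(1, 7), Mul(-20, Add(Mul(10, Rational(-1, 57)), -81)))) = Add(-1, Mul(Rational(1, 7), Mul(-20, Add(Rational(-10, 57), -81)))) = Add(-1, Mul(Rational(1, 7), Mul(-20, Rational(-4627, 57)))) = Add(-1, Mul(Rational(1, 7), Rational(92540, 57))) = Add(-1, Rational(13220, 57)) = Rational(13163, 57) ≈ 230.93)
Add(E, Mul(-1, Add(-4526, Mul(-1, -4513)))) = Add(Rational(13163, 57), Mul(-1, Add(-4526, Mul(-1, -4513)))) = Add(Rational(13163, 57), Mul(-1, Add(-4526, 4513))) = Add(Rational(13163, 57), Mul(-1, -13)) = Add(Rational(13163, 57), 13) = Rational(13904, 57)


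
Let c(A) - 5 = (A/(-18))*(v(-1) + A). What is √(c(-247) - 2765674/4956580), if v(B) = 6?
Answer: I*√45639883127561105/3717435 ≈ 57.468*I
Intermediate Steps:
c(A) = 5 - A*(6 + A)/18 (c(A) = 5 + (A/(-18))*(6 + A) = 5 + (A*(-1/18))*(6 + A) = 5 + (-A/18)*(6 + A) = 5 - A*(6 + A)/18)
√(c(-247) - 2765674/4956580) = √((5 - ⅓*(-247) - 1/18*(-247)²) - 2765674/4956580) = √((5 + 247/3 - 1/18*61009) - 2765674*1/4956580) = √((5 + 247/3 - 61009/18) - 1382837/2478290) = √(-59437/18 - 1382837/2478290) = √(-36831753449/11152305) = I*√45639883127561105/3717435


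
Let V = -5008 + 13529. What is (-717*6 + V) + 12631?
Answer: 16850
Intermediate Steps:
V = 8521
(-717*6 + V) + 12631 = (-717*6 + 8521) + 12631 = (-4302 + 8521) + 12631 = 4219 + 12631 = 16850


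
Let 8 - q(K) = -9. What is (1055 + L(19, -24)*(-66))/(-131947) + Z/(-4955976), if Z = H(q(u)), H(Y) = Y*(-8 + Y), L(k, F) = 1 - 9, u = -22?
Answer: -51408483/4274027224 ≈ -0.012028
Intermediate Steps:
q(K) = 17 (q(K) = 8 - 1*(-9) = 8 + 9 = 17)
L(k, F) = -8
Z = 153 (Z = 17*(-8 + 17) = 17*9 = 153)
(1055 + L(19, -24)*(-66))/(-131947) + Z/(-4955976) = (1055 - 8*(-66))/(-131947) + 153/(-4955976) = (1055 + 528)*(-1/131947) + 153*(-1/4955976) = 1583*(-1/131947) - 1/32392 = -1583/131947 - 1/32392 = -51408483/4274027224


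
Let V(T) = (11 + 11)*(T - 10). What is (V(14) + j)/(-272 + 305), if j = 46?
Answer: 134/33 ≈ 4.0606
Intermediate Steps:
V(T) = -220 + 22*T (V(T) = 22*(-10 + T) = -220 + 22*T)
(V(14) + j)/(-272 + 305) = ((-220 + 22*14) + 46)/(-272 + 305) = ((-220 + 308) + 46)/33 = (88 + 46)*(1/33) = 134*(1/33) = 134/33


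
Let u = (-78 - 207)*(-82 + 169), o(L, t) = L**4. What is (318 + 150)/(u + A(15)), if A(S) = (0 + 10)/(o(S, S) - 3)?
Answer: -2961387/156896560 ≈ -0.018875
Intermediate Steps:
A(S) = 10/(-3 + S**4) (A(S) = (0 + 10)/(S**4 - 3) = 10/(-3 + S**4))
u = -24795 (u = -285*87 = -24795)
(318 + 150)/(u + A(15)) = (318 + 150)/(-24795 + 10/(-3 + 15**4)) = 468/(-24795 + 10/(-3 + 50625)) = 468/(-24795 + 10/50622) = 468/(-24795 + 10*(1/50622)) = 468/(-24795 + 5/25311) = 468/(-627586240/25311) = 468*(-25311/627586240) = -2961387/156896560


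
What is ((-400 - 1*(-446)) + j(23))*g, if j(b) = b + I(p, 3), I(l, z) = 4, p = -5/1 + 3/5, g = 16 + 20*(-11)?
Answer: -14892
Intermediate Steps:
g = -204 (g = 16 - 220 = -204)
p = -22/5 (p = -5*1 + 3*(⅕) = -5 + ⅗ = -22/5 ≈ -4.4000)
j(b) = 4 + b (j(b) = b + 4 = 4 + b)
((-400 - 1*(-446)) + j(23))*g = ((-400 - 1*(-446)) + (4 + 23))*(-204) = ((-400 + 446) + 27)*(-204) = (46 + 27)*(-204) = 73*(-204) = -14892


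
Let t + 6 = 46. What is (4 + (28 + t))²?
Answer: 5184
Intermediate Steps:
t = 40 (t = -6 + 46 = 40)
(4 + (28 + t))² = (4 + (28 + 40))² = (4 + 68)² = 72² = 5184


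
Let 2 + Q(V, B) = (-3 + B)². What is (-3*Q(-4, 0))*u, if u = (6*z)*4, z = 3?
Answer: -1512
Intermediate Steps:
Q(V, B) = -2 + (-3 + B)²
u = 72 (u = (6*3)*4 = 18*4 = 72)
(-3*Q(-4, 0))*u = -3*(-2 + (-3 + 0)²)*72 = -3*(-2 + (-3)²)*72 = -3*(-2 + 9)*72 = -3*7*72 = -21*72 = -1512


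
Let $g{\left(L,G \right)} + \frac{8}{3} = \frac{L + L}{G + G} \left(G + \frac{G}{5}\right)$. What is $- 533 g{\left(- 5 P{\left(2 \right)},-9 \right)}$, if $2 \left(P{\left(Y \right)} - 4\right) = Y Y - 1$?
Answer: $\frac{57031}{3} \approx 19010.0$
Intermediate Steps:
$P{\left(Y \right)} = \frac{7}{2} + \frac{Y^{2}}{2}$ ($P{\left(Y \right)} = 4 + \frac{Y Y - 1}{2} = 4 + \frac{Y^{2} - 1}{2} = 4 + \frac{-1 + Y^{2}}{2} = 4 + \left(- \frac{1}{2} + \frac{Y^{2}}{2}\right) = \frac{7}{2} + \frac{Y^{2}}{2}$)
$g{\left(L,G \right)} = - \frac{8}{3} + \frac{6 L}{5}$ ($g{\left(L,G \right)} = - \frac{8}{3} + \frac{L + L}{G + G} \left(G + \frac{G}{5}\right) = - \frac{8}{3} + \frac{2 L}{2 G} \left(G + G \frac{1}{5}\right) = - \frac{8}{3} + 2 L \frac{1}{2 G} \left(G + \frac{G}{5}\right) = - \frac{8}{3} + \frac{L}{G} \frac{6 G}{5} = - \frac{8}{3} + \frac{6 L}{5}$)
$- 533 g{\left(- 5 P{\left(2 \right)},-9 \right)} = - 533 \left(- \frac{8}{3} + \frac{6 \left(- 5 \left(\frac{7}{2} + \frac{2^{2}}{2}\right)\right)}{5}\right) = - 533 \left(- \frac{8}{3} + \frac{6 \left(- 5 \left(\frac{7}{2} + \frac{1}{2} \cdot 4\right)\right)}{5}\right) = - 533 \left(- \frac{8}{3} + \frac{6 \left(- 5 \left(\frac{7}{2} + 2\right)\right)}{5}\right) = - 533 \left(- \frac{8}{3} + \frac{6 \left(\left(-5\right) \frac{11}{2}\right)}{5}\right) = - 533 \left(- \frac{8}{3} + \frac{6}{5} \left(- \frac{55}{2}\right)\right) = - 533 \left(- \frac{8}{3} - 33\right) = \left(-533\right) \left(- \frac{107}{3}\right) = \frac{57031}{3}$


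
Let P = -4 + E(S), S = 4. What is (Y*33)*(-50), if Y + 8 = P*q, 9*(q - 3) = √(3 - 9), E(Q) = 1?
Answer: 28050 + 550*I*√6 ≈ 28050.0 + 1347.2*I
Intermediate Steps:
q = 3 + I*√6/9 (q = 3 + √(3 - 9)/9 = 3 + √(-6)/9 = 3 + (I*√6)/9 = 3 + I*√6/9 ≈ 3.0 + 0.27217*I)
P = -3 (P = -4 + 1 = -3)
Y = -17 - I*√6/3 (Y = -8 - 3*(3 + I*√6/9) = -8 + (-9 - I*√6/3) = -17 - I*√6/3 ≈ -17.0 - 0.8165*I)
(Y*33)*(-50) = ((-17 - I*√6/3)*33)*(-50) = (-561 - 11*I*√6)*(-50) = 28050 + 550*I*√6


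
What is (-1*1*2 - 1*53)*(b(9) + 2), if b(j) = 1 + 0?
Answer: -165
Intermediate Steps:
b(j) = 1
(-1*1*2 - 1*53)*(b(9) + 2) = (-1*1*2 - 1*53)*(1 + 2) = (-1*2 - 53)*3 = (-2 - 53)*3 = -55*3 = -165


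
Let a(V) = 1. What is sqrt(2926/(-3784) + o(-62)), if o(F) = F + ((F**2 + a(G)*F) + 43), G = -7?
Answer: sqrt(27825429)/86 ≈ 61.337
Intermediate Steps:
o(F) = 43 + F**2 + 2*F (o(F) = F + ((F**2 + 1*F) + 43) = F + ((F**2 + F) + 43) = F + ((F + F**2) + 43) = F + (43 + F + F**2) = 43 + F**2 + 2*F)
sqrt(2926/(-3784) + o(-62)) = sqrt(2926/(-3784) + (43 + (-62)**2 + 2*(-62))) = sqrt(2926*(-1/3784) + (43 + 3844 - 124)) = sqrt(-133/172 + 3763) = sqrt(647103/172) = sqrt(27825429)/86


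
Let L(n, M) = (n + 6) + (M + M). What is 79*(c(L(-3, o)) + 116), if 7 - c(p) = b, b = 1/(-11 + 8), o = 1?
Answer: 29230/3 ≈ 9743.3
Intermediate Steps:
L(n, M) = 6 + n + 2*M (L(n, M) = (6 + n) + 2*M = 6 + n + 2*M)
b = -⅓ (b = 1/(-3) = -⅓ ≈ -0.33333)
c(p) = 22/3 (c(p) = 7 - 1*(-⅓) = 7 + ⅓ = 22/3)
79*(c(L(-3, o)) + 116) = 79*(22/3 + 116) = 79*(370/3) = 29230/3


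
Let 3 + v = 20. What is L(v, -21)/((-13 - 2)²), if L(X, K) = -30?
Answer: -2/15 ≈ -0.13333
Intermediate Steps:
v = 17 (v = -3 + 20 = 17)
L(v, -21)/((-13 - 2)²) = -30/(-13 - 2)² = -30/((-15)²) = -30/225 = -30*1/225 = -2/15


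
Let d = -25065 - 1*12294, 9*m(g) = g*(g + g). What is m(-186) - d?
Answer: 45047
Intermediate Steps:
m(g) = 2*g²/9 (m(g) = (g*(g + g))/9 = (g*(2*g))/9 = (2*g²)/9 = 2*g²/9)
d = -37359 (d = -25065 - 12294 = -37359)
m(-186) - d = (2/9)*(-186)² - 1*(-37359) = (2/9)*34596 + 37359 = 7688 + 37359 = 45047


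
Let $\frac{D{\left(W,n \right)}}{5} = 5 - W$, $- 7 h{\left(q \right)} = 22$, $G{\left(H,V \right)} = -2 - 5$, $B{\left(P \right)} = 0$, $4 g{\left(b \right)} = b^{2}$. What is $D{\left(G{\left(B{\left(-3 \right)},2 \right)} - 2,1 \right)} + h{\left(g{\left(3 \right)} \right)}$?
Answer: $\frac{468}{7} \approx 66.857$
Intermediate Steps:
$g{\left(b \right)} = \frac{b^{2}}{4}$
$G{\left(H,V \right)} = -7$
$h{\left(q \right)} = - \frac{22}{7}$ ($h{\left(q \right)} = \left(- \frac{1}{7}\right) 22 = - \frac{22}{7}$)
$D{\left(W,n \right)} = 25 - 5 W$ ($D{\left(W,n \right)} = 5 \left(5 - W\right) = 25 - 5 W$)
$D{\left(G{\left(B{\left(-3 \right)},2 \right)} - 2,1 \right)} + h{\left(g{\left(3 \right)} \right)} = \left(25 - 5 \left(-7 - 2\right)\right) - \frac{22}{7} = \left(25 - -45\right) - \frac{22}{7} = \left(25 + 45\right) - \frac{22}{7} = 70 - \frac{22}{7} = \frac{468}{7}$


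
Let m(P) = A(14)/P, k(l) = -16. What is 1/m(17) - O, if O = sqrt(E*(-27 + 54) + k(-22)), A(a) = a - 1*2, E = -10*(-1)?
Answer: 17/12 - sqrt(254) ≈ -14.521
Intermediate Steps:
E = 10
A(a) = -2 + a (A(a) = a - 2 = -2 + a)
m(P) = 12/P (m(P) = (-2 + 14)/P = 12/P)
O = sqrt(254) (O = sqrt(10*(-27 + 54) - 16) = sqrt(10*27 - 16) = sqrt(270 - 16) = sqrt(254) ≈ 15.937)
1/m(17) - O = 1/(12/17) - sqrt(254) = 17/12 - sqrt(254)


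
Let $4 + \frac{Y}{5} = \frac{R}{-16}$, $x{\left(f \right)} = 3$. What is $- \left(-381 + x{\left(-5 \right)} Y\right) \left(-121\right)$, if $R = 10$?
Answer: $- \frac{435963}{8} \approx -54495.0$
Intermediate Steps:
$Y = - \frac{185}{8}$ ($Y = -20 + 5 \frac{10}{-16} = -20 + 5 \cdot 10 \left(- \frac{1}{16}\right) = -20 + 5 \left(- \frac{5}{8}\right) = -20 - \frac{25}{8} = - \frac{185}{8} \approx -23.125$)
$- \left(-381 + x{\left(-5 \right)} Y\right) \left(-121\right) = - \left(-381 + 3 \left(- \frac{185}{8}\right)\right) \left(-121\right) = - \left(-381 - \frac{555}{8}\right) \left(-121\right) = - \frac{\left(-3603\right) \left(-121\right)}{8} = \left(-1\right) \frac{435963}{8} = - \frac{435963}{8}$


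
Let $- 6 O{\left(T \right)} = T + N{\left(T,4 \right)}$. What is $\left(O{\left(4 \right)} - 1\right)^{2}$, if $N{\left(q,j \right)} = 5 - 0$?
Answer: $\frac{25}{4} \approx 6.25$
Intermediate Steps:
$N{\left(q,j \right)} = 5$ ($N{\left(q,j \right)} = 5 + 0 = 5$)
$O{\left(T \right)} = - \frac{5}{6} - \frac{T}{6}$ ($O{\left(T \right)} = - \frac{T + 5}{6} = - \frac{5 + T}{6} = - \frac{5}{6} - \frac{T}{6}$)
$\left(O{\left(4 \right)} - 1\right)^{2} = \left(\left(- \frac{5}{6} - \frac{2}{3}\right) - 1\right)^{2} = \left(- \frac{3}{2} - 1\right)^{2} = \left(- \frac{5}{2}\right)^{2} = \frac{25}{4}$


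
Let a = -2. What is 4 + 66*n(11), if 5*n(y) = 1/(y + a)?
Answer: 82/15 ≈ 5.4667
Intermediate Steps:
n(y) = 1/(5*(-2 + y)) (n(y) = 1/(5*(y - 2)) = 1/(5*(-2 + y)))
4 + 66*n(11) = 4 + 66*(1/(5*(-2 + 11))) = 4 + 66*((⅕)/9) = 4 + 66*((⅕)*(⅑)) = 4 + 66*(1/45) = 4 + 22/15 = 82/15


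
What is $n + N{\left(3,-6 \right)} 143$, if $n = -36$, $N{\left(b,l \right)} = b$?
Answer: $393$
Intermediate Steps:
$n + N{\left(3,-6 \right)} 143 = -36 + 3 \cdot 143 = -36 + 429 = 393$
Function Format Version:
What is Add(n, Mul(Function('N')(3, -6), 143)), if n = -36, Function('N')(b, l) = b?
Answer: 393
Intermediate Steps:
Add(n, Mul(Function('N')(3, -6), 143)) = Add(-36, Mul(3, 143)) = Add(-36, 429) = 393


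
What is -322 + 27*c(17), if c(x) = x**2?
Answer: 7481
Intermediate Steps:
-322 + 27*c(17) = -322 + 27*17**2 = -322 + 27*289 = -322 + 7803 = 7481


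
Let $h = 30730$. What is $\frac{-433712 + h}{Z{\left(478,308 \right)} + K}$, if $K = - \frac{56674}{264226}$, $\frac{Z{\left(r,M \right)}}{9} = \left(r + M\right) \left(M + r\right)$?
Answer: $- \frac{53239160966}{734569918195} \approx -0.072477$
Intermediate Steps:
$Z{\left(r,M \right)} = 9 \left(M + r\right)^{2}$ ($Z{\left(r,M \right)} = 9 \left(r + M\right) \left(M + r\right) = 9 \left(M + r\right) \left(M + r\right) = 9 \left(M + r\right)^{2}$)
$K = - \frac{28337}{132113}$ ($K = \left(-56674\right) \frac{1}{264226} = - \frac{28337}{132113} \approx -0.21449$)
$\frac{-433712 + h}{Z{\left(478,308 \right)} + K} = \frac{-433712 + 30730}{9 \left(308 + 478\right)^{2} - \frac{28337}{132113}} = - \frac{402982}{9 \cdot 786^{2} - \frac{28337}{132113}} = - \frac{402982}{9 \cdot 617796 - \frac{28337}{132113}} = - \frac{402982}{5560164 - \frac{28337}{132113}} = - \frac{402982}{\frac{734569918195}{132113}} = \left(-402982\right) \frac{132113}{734569918195} = - \frac{53239160966}{734569918195}$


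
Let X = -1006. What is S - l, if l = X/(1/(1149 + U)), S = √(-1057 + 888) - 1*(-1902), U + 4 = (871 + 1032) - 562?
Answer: 2502818 + 13*I ≈ 2.5028e+6 + 13.0*I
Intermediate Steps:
U = 1337 (U = -4 + ((871 + 1032) - 562) = -4 + (1903 - 562) = -4 + 1341 = 1337)
S = 1902 + 13*I (S = √(-169) + 1902 = 13*I + 1902 = 1902 + 13*I ≈ 1902.0 + 13.0*I)
l = -2500916 (l = -1006/(1/(1149 + 1337)) = -1006/(1/2486) = -1006/1/2486 = -1006*2486 = -2500916)
S - l = (1902 + 13*I) - 1*(-2500916) = (1902 + 13*I) + 2500916 = 2502818 + 13*I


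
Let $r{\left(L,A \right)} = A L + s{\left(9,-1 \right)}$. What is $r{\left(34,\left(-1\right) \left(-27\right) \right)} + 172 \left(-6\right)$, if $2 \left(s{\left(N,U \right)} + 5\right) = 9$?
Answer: $- \frac{229}{2} \approx -114.5$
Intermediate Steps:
$s{\left(N,U \right)} = - \frac{1}{2}$ ($s{\left(N,U \right)} = -5 + \frac{1}{2} \cdot 9 = -5 + \frac{9}{2} = - \frac{1}{2}$)
$r{\left(L,A \right)} = - \frac{1}{2} + A L$ ($r{\left(L,A \right)} = A L - \frac{1}{2} = - \frac{1}{2} + A L$)
$r{\left(34,\left(-1\right) \left(-27\right) \right)} + 172 \left(-6\right) = \left(- \frac{1}{2} + \left(-1\right) \left(-27\right) 34\right) + 172 \left(-6\right) = \left(- \frac{1}{2} + 27 \cdot 34\right) - 1032 = \left(- \frac{1}{2} + 918\right) - 1032 = \frac{1835}{2} - 1032 = - \frac{229}{2}$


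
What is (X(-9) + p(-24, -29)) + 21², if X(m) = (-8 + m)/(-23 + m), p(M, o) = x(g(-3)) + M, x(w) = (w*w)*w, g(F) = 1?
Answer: 13393/32 ≈ 418.53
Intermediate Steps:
x(w) = w³ (x(w) = w²*w = w³)
p(M, o) = 1 + M (p(M, o) = 1³ + M = 1 + M)
X(m) = (-8 + m)/(-23 + m)
(X(-9) + p(-24, -29)) + 21² = ((-8 - 9)/(-23 - 9) + (1 - 24)) + 21² = (-17/(-32) - 23) + 441 = (-1/32*(-17) - 23) + 441 = (17/32 - 23) + 441 = -719/32 + 441 = 13393/32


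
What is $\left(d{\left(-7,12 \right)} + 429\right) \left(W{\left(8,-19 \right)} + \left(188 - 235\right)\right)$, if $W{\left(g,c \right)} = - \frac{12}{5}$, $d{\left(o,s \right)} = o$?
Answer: $- \frac{104234}{5} \approx -20847.0$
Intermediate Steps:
$W{\left(g,c \right)} = - \frac{12}{5}$ ($W{\left(g,c \right)} = \left(-12\right) \frac{1}{5} = - \frac{12}{5}$)
$\left(d{\left(-7,12 \right)} + 429\right) \left(W{\left(8,-19 \right)} + \left(188 - 235\right)\right) = \left(-7 + 429\right) \left(- \frac{12}{5} + \left(188 - 235\right)\right) = 422 \left(- \frac{12}{5} - 47\right) = 422 \left(- \frac{247}{5}\right) = - \frac{104234}{5}$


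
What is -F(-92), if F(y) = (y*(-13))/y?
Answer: 13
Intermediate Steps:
F(y) = -13 (F(y) = (-13*y)/y = -13)
-F(-92) = -1*(-13) = 13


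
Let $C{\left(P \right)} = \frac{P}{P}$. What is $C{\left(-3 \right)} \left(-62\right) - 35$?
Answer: $-97$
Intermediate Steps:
$C{\left(P \right)} = 1$
$C{\left(-3 \right)} \left(-62\right) - 35 = 1 \left(-62\right) - 35 = -62 - 35 = -97$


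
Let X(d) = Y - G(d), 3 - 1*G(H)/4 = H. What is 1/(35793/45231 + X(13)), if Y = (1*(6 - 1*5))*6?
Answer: 15077/705473 ≈ 0.021371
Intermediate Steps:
G(H) = 12 - 4*H
Y = 6 (Y = (1*(6 - 5))*6 = (1*1)*6 = 1*6 = 6)
X(d) = -6 + 4*d (X(d) = 6 - (12 - 4*d) = 6 + (-12 + 4*d) = -6 + 4*d)
1/(35793/45231 + X(13)) = 1/(35793/45231 + (-6 + 4*13)) = 1/(35793*(1/45231) + (-6 + 52)) = 1/(11931/15077 + 46) = 1/(705473/15077) = 15077/705473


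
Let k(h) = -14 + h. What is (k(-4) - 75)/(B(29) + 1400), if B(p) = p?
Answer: -93/1429 ≈ -0.065081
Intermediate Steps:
(k(-4) - 75)/(B(29) + 1400) = ((-14 - 4) - 75)/(29 + 1400) = (-18 - 75)/1429 = -93*1/1429 = -93/1429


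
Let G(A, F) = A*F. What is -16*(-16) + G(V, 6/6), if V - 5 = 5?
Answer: 266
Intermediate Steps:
V = 10 (V = 5 + 5 = 10)
-16*(-16) + G(V, 6/6) = -16*(-16) + 10*(6/6) = 256 + 10*(6*(1/6)) = 256 + 10*1 = 256 + 10 = 266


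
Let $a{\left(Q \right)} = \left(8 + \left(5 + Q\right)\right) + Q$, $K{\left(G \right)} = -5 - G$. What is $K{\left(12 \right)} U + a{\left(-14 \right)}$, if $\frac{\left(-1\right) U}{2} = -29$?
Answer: $-1001$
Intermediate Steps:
$a{\left(Q \right)} = 13 + 2 Q$ ($a{\left(Q \right)} = \left(13 + Q\right) + Q = 13 + 2 Q$)
$U = 58$ ($U = \left(-2\right) \left(-29\right) = 58$)
$K{\left(12 \right)} U + a{\left(-14 \right)} = \left(-5 - 12\right) 58 + \left(13 + 2 \left(-14\right)\right) = \left(-5 - 12\right) 58 + \left(13 - 28\right) = \left(-17\right) 58 - 15 = -986 - 15 = -1001$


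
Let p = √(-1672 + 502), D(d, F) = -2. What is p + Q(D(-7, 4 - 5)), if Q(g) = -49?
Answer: -49 + 3*I*√130 ≈ -49.0 + 34.205*I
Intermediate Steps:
p = 3*I*√130 (p = √(-1170) = 3*I*√130 ≈ 34.205*I)
p + Q(D(-7, 4 - 5)) = 3*I*√130 - 49 = -49 + 3*I*√130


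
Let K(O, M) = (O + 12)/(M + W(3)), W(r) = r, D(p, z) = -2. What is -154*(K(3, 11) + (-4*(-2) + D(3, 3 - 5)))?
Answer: -1089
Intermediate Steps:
K(O, M) = (12 + O)/(3 + M) (K(O, M) = (O + 12)/(M + 3) = (12 + O)/(3 + M))
-154*(K(3, 11) + (-4*(-2) + D(3, 3 - 5))) = -154*((12 + 3)/(3 + 11) + (-4*(-2) - 2)) = -154*(15/14 + (8 - 2)) = -154*((1/14)*15 + 6) = -154*(15/14 + 6) = -154*99/14 = -1089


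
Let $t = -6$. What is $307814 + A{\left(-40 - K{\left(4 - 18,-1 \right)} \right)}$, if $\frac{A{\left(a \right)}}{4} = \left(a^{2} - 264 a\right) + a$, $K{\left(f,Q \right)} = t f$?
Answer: $499766$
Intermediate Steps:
$K{\left(f,Q \right)} = - 6 f$
$A{\left(a \right)} = - 1052 a + 4 a^{2}$ ($A{\left(a \right)} = 4 \left(\left(a^{2} - 264 a\right) + a\right) = 4 \left(a^{2} - 263 a\right) = - 1052 a + 4 a^{2}$)
$307814 + A{\left(-40 - K{\left(4 - 18,-1 \right)} \right)} = 307814 + 4 \left(-40 - - 6 \left(4 - 18\right)\right) \left(-263 - \left(40 - 6 \left(4 - 18\right)\right)\right) = 307814 + 4 \left(-40 - \left(-6\right) \left(-14\right)\right) \left(-263 - \left(40 - -84\right)\right) = 307814 + 4 \left(-40 - 84\right) \left(-263 - 124\right) = 307814 + 4 \left(-124\right) \left(-263 - 124\right) = 307814 + 4 \left(-124\right) \left(-387\right) = 307814 + 191952 = 499766$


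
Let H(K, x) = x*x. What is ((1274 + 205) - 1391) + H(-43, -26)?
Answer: 764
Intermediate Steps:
H(K, x) = x²
((1274 + 205) - 1391) + H(-43, -26) = ((1274 + 205) - 1391) + (-26)² = (1479 - 1391) + 676 = 88 + 676 = 764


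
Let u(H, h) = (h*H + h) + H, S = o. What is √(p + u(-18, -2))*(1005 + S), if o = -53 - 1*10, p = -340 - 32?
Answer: 1884*I*√89 ≈ 17774.0*I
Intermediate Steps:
p = -372
o = -63 (o = -53 - 10 = -63)
S = -63
u(H, h) = H + h + H*h (u(H, h) = (H*h + h) + H = (h + H*h) + H = H + h + H*h)
√(p + u(-18, -2))*(1005 + S) = √(-372 + (-18 - 2 - 18*(-2)))*(1005 - 63) = √(-372 + (-18 - 2 + 36))*942 = √(-372 + 16)*942 = √(-356)*942 = (2*I*√89)*942 = 1884*I*√89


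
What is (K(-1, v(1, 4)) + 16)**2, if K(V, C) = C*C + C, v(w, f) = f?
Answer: 1296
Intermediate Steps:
K(V, C) = C + C**2 (K(V, C) = C**2 + C = C + C**2)
(K(-1, v(1, 4)) + 16)**2 = (4*(1 + 4) + 16)**2 = (4*5 + 16)**2 = (20 + 16)**2 = 36**2 = 1296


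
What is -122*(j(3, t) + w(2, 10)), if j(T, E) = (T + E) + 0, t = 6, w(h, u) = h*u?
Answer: -3538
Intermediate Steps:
j(T, E) = E + T (j(T, E) = (E + T) + 0 = E + T)
-122*(j(3, t) + w(2, 10)) = -122*((6 + 3) + 2*10) = -122*(9 + 20) = -122*29 = -3538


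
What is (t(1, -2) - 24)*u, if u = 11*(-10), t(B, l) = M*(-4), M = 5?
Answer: 4840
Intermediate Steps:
t(B, l) = -20 (t(B, l) = 5*(-4) = -20)
u = -110
(t(1, -2) - 24)*u = (-20 - 24)*(-110) = -44*(-110) = 4840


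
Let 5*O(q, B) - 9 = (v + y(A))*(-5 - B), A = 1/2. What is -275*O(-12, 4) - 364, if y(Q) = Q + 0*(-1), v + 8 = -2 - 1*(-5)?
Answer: -6173/2 ≈ -3086.5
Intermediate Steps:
A = ½ ≈ 0.50000
v = -5 (v = -8 + (-2 - 1*(-5)) = -8 + (-2 + 5) = -8 + 3 = -5)
y(Q) = Q (y(Q) = Q + 0 = Q)
O(q, B) = 63/10 + 9*B/10 (O(q, B) = 9/5 + ((-5 + ½)*(-5 - B))/5 = 9/5 + (-9*(-5 - B)/2)/5 = 9/5 + (45/2 + 9*B/2)/5 = 9/5 + (9/2 + 9*B/10) = 63/10 + 9*B/10)
-275*O(-12, 4) - 364 = -275*(63/10 + (9/10)*4) - 364 = -275*(63/10 + 18/5) - 364 = -275*99/10 - 364 = -5445/2 - 364 = -6173/2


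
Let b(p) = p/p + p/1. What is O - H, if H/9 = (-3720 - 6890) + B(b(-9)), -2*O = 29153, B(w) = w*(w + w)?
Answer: 159523/2 ≈ 79762.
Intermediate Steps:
b(p) = 1 + p (b(p) = 1 + p*1 = 1 + p)
B(w) = 2*w² (B(w) = w*(2*w) = 2*w²)
O = -29153/2 (O = -½*29153 = -29153/2 ≈ -14577.)
H = -94338 (H = 9*((-3720 - 6890) + 2*(1 - 9)²) = 9*(-10610 + 2*(-8)²) = 9*(-10610 + 2*64) = 9*(-10610 + 128) = 9*(-10482) = -94338)
O - H = -29153/2 - 1*(-94338) = -29153/2 + 94338 = 159523/2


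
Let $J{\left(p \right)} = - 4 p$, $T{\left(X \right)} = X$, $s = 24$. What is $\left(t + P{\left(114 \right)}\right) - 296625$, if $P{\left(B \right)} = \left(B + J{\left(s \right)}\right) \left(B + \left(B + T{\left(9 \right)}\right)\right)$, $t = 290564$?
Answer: $-1795$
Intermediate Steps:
$P{\left(B \right)} = \left(-96 + B\right) \left(9 + 2 B\right)$ ($P{\left(B \right)} = \left(B - 96\right) \left(B + \left(B + 9\right)\right) = \left(B - 96\right) \left(B + \left(9 + B\right)\right) = \left(-96 + B\right) \left(9 + 2 B\right)$)
$\left(t + P{\left(114 \right)}\right) - 296625 = \left(290564 - \left(21726 - 25992\right)\right) - 296625 = \left(290564 - -4266\right) - 296625 = \left(290564 + 4266\right) - 296625 = 294830 - 296625 = -1795$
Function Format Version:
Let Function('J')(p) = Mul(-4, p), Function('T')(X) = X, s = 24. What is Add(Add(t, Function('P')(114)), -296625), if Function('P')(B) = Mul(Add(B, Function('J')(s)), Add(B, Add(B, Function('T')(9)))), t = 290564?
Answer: -1795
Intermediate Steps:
Function('P')(B) = Mul(Add(-96, B), Add(9, Mul(2, B))) (Function('P')(B) = Mul(Add(B, Mul(-4, 24)), Add(B, Add(B, 9))) = Mul(Add(B, -96), Add(B, Add(9, B))) = Mul(Add(-96, B), Add(9, Mul(2, B))))
Add(Add(t, Function('P')(114)), -296625) = Add(Add(290564, Add(-864, Mul(-183, 114), Mul(2, Pow(114, 2)))), -296625) = Add(Add(290564, Add(-864, -20862, Mul(2, 12996))), -296625) = Add(Add(290564, Add(-864, -20862, 25992)), -296625) = Add(Add(290564, 4266), -296625) = Add(294830, -296625) = -1795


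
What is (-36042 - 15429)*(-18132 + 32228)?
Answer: -725535216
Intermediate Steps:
(-36042 - 15429)*(-18132 + 32228) = -51471*14096 = -725535216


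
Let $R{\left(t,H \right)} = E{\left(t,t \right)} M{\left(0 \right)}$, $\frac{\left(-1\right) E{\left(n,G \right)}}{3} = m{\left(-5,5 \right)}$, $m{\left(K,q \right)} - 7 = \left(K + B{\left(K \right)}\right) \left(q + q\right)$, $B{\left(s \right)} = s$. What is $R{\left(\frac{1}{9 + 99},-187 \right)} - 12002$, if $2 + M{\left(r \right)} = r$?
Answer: $-12560$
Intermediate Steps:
$m{\left(K,q \right)} = 7 + 4 K q$ ($m{\left(K,q \right)} = 7 + \left(K + K\right) \left(q + q\right) = 7 + 2 K 2 q = 7 + 4 K q$)
$M{\left(r \right)} = -2 + r$
$E{\left(n,G \right)} = 279$ ($E{\left(n,G \right)} = - 3 \left(7 + 4 \left(-5\right) 5\right) = - 3 \left(7 - 100\right) = \left(-3\right) \left(-93\right) = 279$)
$R{\left(t,H \right)} = -558$ ($R{\left(t,H \right)} = 279 \left(-2 + 0\right) = 279 \left(-2\right) = -558$)
$R{\left(\frac{1}{9 + 99},-187 \right)} - 12002 = -558 - 12002 = -12560$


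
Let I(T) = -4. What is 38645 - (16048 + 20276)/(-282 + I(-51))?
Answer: 5544397/143 ≈ 38772.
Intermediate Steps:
38645 - (16048 + 20276)/(-282 + I(-51)) = 38645 - (16048 + 20276)/(-282 - 4) = 38645 - 36324/(-286) = 38645 - 36324*(-1)/286 = 38645 - 1*(-18162/143) = 38645 + 18162/143 = 5544397/143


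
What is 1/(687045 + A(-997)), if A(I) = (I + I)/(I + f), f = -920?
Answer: 1917/1317067259 ≈ 1.4555e-6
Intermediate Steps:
A(I) = 2*I/(-920 + I) (A(I) = (I + I)/(I - 920) = (2*I)/(-920 + I) = 2*I/(-920 + I))
1/(687045 + A(-997)) = 1/(687045 + 2*(-997)/(-920 - 997)) = 1/(687045 + 2*(-997)/(-1917)) = 1/(687045 + 2*(-997)*(-1/1917)) = 1/(687045 + 1994/1917) = 1/(1317067259/1917) = 1917/1317067259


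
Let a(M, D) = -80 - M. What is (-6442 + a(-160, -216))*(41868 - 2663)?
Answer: -249422210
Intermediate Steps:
(-6442 + a(-160, -216))*(41868 - 2663) = (-6442 + (-80 - 1*(-160)))*(41868 - 2663) = (-6442 + (-80 + 160))*39205 = (-6442 + 80)*39205 = -6362*39205 = -249422210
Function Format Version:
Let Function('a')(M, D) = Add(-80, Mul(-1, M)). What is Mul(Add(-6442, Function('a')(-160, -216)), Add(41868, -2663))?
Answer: -249422210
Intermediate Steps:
Mul(Add(-6442, Function('a')(-160, -216)), Add(41868, -2663)) = Mul(Add(-6442, Add(-80, Mul(-1, -160))), Add(41868, -2663)) = Mul(Add(-6442, Add(-80, 160)), 39205) = Mul(Add(-6442, 80), 39205) = Mul(-6362, 39205) = -249422210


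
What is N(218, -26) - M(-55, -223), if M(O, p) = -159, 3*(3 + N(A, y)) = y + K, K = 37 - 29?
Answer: 150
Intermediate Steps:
K = 8
N(A, y) = -1/3 + y/3 (N(A, y) = -3 + (y + 8)/3 = -3 + (8 + y)/3 = -3 + (8/3 + y/3) = -1/3 + y/3)
N(218, -26) - M(-55, -223) = (-1/3 + (1/3)*(-26)) - 1*(-159) = (-1/3 - 26/3) + 159 = -9 + 159 = 150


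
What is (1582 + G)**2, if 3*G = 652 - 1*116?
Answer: 27899524/9 ≈ 3.0999e+6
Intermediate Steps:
G = 536/3 (G = (652 - 1*116)/3 = (652 - 116)/3 = (1/3)*536 = 536/3 ≈ 178.67)
(1582 + G)**2 = (1582 + 536/3)**2 = (5282/3)**2 = 27899524/9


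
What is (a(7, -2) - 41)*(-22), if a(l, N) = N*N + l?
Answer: 660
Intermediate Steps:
a(l, N) = l + N**2 (a(l, N) = N**2 + l = l + N**2)
(a(7, -2) - 41)*(-22) = ((7 + (-2)**2) - 41)*(-22) = ((7 + 4) - 41)*(-22) = (11 - 41)*(-22) = -30*(-22) = 660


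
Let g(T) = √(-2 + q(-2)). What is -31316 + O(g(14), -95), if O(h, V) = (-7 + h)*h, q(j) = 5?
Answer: -31313 - 7*√3 ≈ -31325.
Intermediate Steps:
g(T) = √3 (g(T) = √(-2 + 5) = √3)
O(h, V) = h*(-7 + h)
-31316 + O(g(14), -95) = -31316 + √3*(-7 + √3)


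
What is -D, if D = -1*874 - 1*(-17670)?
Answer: -16796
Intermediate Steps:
D = 16796 (D = -874 + 17670 = 16796)
-D = -1*16796 = -16796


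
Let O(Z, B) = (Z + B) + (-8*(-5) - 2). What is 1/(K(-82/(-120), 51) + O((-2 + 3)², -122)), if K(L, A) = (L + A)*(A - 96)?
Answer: -4/9635 ≈ -0.00041515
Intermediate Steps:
K(L, A) = (-96 + A)*(A + L) (K(L, A) = (A + L)*(-96 + A) = (-96 + A)*(A + L))
O(Z, B) = 38 + B + Z (O(Z, B) = (B + Z) + (40 - 2) = (B + Z) + 38 = 38 + B + Z)
1/(K(-82/(-120), 51) + O((-2 + 3)², -122)) = 1/((51² - 96*51 - (-7872)/(-120) + 51*(-82/(-120))) + (38 - 122 + (-2 + 3)²)) = 1/((2601 - 4896 - (-7872)*(-1)/120 + 51*(-82*(-1/120))) + (38 - 122 + 1²)) = 1/((2601 - 4896 - 96*41/60 + 51*(41/60)) + (38 - 122 + 1)) = 1/((2601 - 4896 - 328/5 + 697/20) - 83) = 1/(-9303/4 - 83) = 1/(-9635/4) = -4/9635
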